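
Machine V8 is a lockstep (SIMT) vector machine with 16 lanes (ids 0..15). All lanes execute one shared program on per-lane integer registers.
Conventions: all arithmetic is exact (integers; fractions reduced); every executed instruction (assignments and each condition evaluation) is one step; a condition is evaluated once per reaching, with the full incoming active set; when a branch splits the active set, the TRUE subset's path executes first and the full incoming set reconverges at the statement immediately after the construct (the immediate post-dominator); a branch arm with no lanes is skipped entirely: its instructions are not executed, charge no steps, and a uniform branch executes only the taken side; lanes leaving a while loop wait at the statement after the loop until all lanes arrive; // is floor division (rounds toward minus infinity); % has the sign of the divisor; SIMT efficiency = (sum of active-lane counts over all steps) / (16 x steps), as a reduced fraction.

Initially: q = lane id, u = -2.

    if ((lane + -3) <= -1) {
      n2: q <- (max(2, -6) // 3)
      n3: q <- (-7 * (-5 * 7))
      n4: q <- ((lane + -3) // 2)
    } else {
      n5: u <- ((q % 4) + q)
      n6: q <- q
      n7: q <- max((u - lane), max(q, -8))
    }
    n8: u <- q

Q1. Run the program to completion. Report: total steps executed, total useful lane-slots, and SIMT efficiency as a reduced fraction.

Answer: 8 steps, 80 useful, 5/8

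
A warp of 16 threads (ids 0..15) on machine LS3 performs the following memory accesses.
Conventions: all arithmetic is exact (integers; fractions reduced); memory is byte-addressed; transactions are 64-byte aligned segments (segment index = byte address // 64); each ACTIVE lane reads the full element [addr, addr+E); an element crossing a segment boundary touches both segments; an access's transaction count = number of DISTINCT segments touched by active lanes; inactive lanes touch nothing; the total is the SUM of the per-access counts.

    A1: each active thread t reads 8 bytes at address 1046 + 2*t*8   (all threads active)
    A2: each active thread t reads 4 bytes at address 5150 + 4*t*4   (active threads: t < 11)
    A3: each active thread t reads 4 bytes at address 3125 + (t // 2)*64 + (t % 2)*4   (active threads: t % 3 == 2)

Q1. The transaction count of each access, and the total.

A1: 5 transactions
A2: 4 transactions
A3: 5 transactions

Answer: 5,4,5; total 14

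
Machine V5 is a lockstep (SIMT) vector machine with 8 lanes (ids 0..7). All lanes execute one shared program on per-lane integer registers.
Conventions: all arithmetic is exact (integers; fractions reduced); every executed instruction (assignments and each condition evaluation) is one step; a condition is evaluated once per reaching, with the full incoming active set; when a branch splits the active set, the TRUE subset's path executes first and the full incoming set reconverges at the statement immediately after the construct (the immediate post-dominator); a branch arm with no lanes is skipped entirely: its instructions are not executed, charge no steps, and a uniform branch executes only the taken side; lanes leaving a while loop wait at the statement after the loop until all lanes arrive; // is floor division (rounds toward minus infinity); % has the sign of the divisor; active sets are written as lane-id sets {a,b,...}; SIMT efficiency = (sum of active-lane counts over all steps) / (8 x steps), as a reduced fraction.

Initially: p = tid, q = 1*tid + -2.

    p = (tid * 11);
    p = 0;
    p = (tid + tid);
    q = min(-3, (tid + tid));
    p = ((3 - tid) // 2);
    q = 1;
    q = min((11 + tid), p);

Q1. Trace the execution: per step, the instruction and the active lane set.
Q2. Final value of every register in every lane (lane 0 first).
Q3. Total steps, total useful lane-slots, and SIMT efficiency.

step 0: p <- (tid * 11)              {0,1,2,3,4,5,6,7}
step 1: p <- 0                       {0,1,2,3,4,5,6,7}
step 2: p <- (tid + tid)             {0,1,2,3,4,5,6,7}
step 3: q <- min(-3, (tid + tid))    {0,1,2,3,4,5,6,7}
step 4: p <- ((3 - tid) // 2)        {0,1,2,3,4,5,6,7}
step 5: q <- 1                       {0,1,2,3,4,5,6,7}
step 6: q <- min((11 + tid), p)      {0,1,2,3,4,5,6,7}

Answer: 7 steps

p: 1,1,0,0,-1,-1,-2,-2
q: 1,1,0,0,-1,-1,-2,-2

steps = 7; useful = 56; efficiency = 56/56 = 1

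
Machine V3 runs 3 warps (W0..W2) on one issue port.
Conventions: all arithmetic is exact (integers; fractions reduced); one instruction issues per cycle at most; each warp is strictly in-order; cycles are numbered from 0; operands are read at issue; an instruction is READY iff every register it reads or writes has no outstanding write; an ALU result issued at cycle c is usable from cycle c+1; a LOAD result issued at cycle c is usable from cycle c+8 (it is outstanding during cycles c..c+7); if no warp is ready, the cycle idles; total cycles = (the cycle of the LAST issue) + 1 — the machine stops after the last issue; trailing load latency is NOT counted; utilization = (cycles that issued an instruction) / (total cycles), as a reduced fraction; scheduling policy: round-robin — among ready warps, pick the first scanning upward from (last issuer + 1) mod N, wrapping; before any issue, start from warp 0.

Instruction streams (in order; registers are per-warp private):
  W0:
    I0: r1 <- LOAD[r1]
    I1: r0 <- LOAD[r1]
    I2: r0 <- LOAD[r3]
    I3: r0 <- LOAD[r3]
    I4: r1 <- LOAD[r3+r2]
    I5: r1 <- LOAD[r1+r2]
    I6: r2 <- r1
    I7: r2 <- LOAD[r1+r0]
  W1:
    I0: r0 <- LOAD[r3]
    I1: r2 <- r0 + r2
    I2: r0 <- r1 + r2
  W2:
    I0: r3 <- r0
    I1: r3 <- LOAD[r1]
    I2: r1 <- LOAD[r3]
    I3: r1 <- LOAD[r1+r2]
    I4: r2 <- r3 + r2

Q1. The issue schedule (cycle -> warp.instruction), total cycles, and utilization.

cycle 0: W0.I0
cycle 1: W1.I0
cycle 2: W2.I0
cycle 3: W2.I1
cycle 4: idle
cycle 5: idle
cycle 6: idle
cycle 7: idle
cycle 8: W0.I1
cycle 9: W1.I1
cycle 10: W1.I2
cycle 11: W2.I2
cycle 12: idle
cycle 13: idle
cycle 14: idle
cycle 15: idle
cycle 16: W0.I2
cycle 17: idle
cycle 18: idle
cycle 19: W2.I3
cycle 20: W2.I4
cycle 21: idle
cycle 22: idle
cycle 23: idle
cycle 24: W0.I3
cycle 25: W0.I4
cycle 26: idle
cycle 27: idle
cycle 28: idle
cycle 29: idle
cycle 30: idle
cycle 31: idle
cycle 32: idle
cycle 33: W0.I5
cycle 34: idle
cycle 35: idle
cycle 36: idle
cycle 37: idle
cycle 38: idle
cycle 39: idle
cycle 40: idle
cycle 41: W0.I6
cycle 42: W0.I7

Answer: 43 cycles, utilization 16/43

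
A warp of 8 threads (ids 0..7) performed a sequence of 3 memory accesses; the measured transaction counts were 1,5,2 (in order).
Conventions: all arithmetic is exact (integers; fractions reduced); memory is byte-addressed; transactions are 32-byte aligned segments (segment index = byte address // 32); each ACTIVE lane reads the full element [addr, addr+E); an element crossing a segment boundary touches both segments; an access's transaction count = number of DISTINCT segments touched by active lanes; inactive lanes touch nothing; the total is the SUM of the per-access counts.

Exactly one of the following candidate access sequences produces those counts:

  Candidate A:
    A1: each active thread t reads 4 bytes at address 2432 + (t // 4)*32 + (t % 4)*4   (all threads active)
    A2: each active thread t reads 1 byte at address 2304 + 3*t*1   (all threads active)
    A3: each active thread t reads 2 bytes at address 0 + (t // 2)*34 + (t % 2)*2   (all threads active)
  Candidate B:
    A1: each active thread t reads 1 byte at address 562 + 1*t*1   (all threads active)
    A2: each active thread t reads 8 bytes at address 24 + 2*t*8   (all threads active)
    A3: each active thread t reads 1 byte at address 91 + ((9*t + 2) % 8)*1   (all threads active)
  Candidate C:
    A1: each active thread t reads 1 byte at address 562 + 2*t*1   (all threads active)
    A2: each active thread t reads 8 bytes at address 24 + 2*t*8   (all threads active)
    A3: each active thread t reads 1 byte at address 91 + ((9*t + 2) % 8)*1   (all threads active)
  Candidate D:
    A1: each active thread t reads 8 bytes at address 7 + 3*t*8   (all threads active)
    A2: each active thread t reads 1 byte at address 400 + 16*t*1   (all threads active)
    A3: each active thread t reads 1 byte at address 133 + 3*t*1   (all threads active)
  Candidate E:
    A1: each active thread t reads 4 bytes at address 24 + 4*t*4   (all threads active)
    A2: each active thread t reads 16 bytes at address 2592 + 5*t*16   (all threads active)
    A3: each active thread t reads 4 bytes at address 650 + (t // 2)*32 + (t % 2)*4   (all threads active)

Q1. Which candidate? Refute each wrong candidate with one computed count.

A: A1 gives 2 transactions, not 1
C: A1 gives 2 transactions, not 1
D: A1 gives 6 transactions, not 1
E: A1 gives 5 transactions, not 1
B: all counts match (1,5,2)

Answer: B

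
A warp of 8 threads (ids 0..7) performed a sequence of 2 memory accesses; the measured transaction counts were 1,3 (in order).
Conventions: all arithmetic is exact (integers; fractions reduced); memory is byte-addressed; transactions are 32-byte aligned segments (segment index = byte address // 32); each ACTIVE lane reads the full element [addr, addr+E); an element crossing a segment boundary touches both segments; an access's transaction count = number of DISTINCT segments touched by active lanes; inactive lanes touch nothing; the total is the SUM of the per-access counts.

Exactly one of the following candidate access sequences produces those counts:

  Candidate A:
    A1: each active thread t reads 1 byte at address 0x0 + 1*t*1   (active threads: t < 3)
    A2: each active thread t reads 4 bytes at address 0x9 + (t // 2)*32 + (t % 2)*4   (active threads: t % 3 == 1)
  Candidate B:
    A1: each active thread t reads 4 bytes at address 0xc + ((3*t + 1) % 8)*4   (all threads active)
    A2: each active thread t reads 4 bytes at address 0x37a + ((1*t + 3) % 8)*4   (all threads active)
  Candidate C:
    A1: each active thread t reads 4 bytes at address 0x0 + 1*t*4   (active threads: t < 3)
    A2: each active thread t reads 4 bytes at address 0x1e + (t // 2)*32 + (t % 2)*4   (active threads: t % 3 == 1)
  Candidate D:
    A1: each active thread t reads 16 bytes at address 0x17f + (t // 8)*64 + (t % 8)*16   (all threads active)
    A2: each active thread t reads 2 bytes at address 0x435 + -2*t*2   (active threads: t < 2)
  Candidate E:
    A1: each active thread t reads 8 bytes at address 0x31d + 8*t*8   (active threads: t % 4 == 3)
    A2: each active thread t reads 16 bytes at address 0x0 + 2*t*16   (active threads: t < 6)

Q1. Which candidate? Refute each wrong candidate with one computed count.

B: A1 gives 2 transactions, not 1
C: A2 gives 4 transactions, not 3
D: A1 gives 5 transactions, not 1
E: A1 gives 4 transactions, not 1
A: all counts match (1,3)

Answer: A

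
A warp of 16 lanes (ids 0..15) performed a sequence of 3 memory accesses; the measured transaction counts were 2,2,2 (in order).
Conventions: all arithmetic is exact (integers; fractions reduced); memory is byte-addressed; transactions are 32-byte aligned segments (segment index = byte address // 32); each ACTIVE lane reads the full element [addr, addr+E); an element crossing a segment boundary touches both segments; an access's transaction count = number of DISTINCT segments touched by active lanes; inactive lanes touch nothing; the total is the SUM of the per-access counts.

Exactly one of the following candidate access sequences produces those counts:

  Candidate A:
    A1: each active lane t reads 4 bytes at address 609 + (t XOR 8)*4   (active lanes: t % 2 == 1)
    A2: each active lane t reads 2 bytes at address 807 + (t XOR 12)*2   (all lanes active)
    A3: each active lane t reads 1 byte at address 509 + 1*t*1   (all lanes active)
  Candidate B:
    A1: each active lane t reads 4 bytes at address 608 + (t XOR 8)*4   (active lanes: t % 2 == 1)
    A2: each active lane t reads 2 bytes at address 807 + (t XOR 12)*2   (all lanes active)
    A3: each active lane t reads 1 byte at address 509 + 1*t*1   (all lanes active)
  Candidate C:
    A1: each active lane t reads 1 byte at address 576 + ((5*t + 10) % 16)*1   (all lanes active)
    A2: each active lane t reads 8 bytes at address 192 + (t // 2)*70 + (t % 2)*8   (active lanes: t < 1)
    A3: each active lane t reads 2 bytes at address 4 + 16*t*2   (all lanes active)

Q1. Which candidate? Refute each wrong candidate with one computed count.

A: A1 gives 3 transactions, not 2
C: A1 gives 1 transaction, not 2
B: all counts match (2,2,2)

Answer: B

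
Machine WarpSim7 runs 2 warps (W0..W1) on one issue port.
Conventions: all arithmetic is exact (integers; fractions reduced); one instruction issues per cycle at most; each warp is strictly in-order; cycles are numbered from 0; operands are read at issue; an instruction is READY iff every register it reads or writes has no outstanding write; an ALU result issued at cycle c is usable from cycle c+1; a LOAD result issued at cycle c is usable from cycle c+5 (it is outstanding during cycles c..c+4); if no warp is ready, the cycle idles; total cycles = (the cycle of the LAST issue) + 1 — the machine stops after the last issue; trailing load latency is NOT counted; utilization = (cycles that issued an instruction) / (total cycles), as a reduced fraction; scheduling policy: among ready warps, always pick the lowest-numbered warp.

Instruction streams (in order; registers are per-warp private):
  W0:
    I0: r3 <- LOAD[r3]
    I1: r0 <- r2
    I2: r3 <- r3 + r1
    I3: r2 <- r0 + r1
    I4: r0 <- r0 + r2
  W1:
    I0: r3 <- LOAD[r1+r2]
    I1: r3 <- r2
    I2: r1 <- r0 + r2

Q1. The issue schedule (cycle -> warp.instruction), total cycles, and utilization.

cycle 0: W0.I0
cycle 1: W0.I1
cycle 2: W1.I0
cycle 3: idle
cycle 4: idle
cycle 5: W0.I2
cycle 6: W0.I3
cycle 7: W0.I4
cycle 8: W1.I1
cycle 9: W1.I2

Answer: 10 cycles, utilization 4/5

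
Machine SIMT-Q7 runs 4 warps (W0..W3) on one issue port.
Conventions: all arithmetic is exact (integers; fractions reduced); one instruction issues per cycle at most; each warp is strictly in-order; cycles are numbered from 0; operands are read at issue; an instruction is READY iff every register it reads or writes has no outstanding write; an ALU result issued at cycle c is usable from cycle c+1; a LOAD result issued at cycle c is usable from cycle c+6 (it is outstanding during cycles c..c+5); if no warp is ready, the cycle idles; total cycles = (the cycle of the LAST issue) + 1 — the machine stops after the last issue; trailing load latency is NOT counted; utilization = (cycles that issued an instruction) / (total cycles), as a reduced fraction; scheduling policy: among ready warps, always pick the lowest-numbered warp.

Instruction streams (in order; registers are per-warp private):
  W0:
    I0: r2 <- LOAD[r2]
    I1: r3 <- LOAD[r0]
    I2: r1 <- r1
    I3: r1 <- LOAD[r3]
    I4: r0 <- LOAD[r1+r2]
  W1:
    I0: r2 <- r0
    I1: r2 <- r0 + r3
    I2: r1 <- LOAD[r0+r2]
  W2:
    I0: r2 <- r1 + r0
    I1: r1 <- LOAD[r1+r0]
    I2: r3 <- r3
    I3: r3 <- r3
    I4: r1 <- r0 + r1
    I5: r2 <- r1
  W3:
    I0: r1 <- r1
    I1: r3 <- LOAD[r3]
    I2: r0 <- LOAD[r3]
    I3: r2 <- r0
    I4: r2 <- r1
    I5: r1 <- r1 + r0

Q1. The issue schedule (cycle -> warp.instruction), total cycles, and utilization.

cycle 0: W0.I0
cycle 1: W0.I1
cycle 2: W0.I2
cycle 3: W1.I0
cycle 4: W1.I1
cycle 5: W1.I2
cycle 6: W2.I0
cycle 7: W0.I3
cycle 8: W2.I1
cycle 9: W2.I2
cycle 10: W2.I3
cycle 11: W3.I0
cycle 12: W3.I1
cycle 13: W0.I4
cycle 14: W2.I4
cycle 15: W2.I5
cycle 16: idle
cycle 17: idle
cycle 18: W3.I2
cycle 19: idle
cycle 20: idle
cycle 21: idle
cycle 22: idle
cycle 23: idle
cycle 24: W3.I3
cycle 25: W3.I4
cycle 26: W3.I5

Answer: 27 cycles, utilization 20/27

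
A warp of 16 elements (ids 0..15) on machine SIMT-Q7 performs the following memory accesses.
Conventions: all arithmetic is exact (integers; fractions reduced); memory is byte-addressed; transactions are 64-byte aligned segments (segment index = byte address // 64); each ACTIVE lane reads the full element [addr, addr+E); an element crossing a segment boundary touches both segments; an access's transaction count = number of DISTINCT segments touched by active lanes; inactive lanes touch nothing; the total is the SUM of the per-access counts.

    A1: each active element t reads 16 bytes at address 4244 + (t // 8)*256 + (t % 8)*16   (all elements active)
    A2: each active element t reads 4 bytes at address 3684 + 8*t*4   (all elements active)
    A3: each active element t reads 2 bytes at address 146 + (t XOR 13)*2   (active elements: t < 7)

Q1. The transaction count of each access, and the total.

A1: 6 transactions
A2: 9 transactions
A3: 1 transaction

Answer: 6,9,1; total 16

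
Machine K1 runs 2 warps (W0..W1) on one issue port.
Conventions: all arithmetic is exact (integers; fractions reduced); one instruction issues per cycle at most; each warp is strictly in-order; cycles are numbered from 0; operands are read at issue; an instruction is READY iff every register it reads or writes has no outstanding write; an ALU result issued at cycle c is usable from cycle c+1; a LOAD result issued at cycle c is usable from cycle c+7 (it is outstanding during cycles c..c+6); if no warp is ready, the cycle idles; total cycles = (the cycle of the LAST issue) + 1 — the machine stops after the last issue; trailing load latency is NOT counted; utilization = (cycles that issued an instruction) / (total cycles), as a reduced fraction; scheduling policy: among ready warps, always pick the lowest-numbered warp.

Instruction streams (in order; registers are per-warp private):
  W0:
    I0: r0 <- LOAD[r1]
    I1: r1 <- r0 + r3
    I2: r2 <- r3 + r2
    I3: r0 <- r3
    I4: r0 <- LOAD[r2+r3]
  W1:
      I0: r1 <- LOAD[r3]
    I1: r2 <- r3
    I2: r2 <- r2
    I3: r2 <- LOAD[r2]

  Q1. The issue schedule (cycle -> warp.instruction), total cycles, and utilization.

cycle 0: W0.I0
cycle 1: W1.I0
cycle 2: W1.I1
cycle 3: W1.I2
cycle 4: W1.I3
cycle 5: idle
cycle 6: idle
cycle 7: W0.I1
cycle 8: W0.I2
cycle 9: W0.I3
cycle 10: W0.I4

Answer: 11 cycles, utilization 9/11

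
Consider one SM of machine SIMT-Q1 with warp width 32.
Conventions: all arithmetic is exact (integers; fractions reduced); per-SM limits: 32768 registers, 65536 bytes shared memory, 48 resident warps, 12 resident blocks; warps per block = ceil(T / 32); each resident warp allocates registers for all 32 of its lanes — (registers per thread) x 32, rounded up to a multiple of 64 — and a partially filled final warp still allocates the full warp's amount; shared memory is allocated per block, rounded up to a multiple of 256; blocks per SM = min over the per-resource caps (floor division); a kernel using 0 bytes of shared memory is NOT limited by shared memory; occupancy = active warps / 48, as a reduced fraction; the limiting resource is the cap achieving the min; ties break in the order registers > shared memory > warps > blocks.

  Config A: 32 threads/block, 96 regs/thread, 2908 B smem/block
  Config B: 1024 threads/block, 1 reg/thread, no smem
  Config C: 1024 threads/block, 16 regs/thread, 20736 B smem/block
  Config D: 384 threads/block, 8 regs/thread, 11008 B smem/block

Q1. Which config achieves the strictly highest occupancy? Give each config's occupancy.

occupancies: A 5/24, B 2/3, C 2/3, D 1

Answer: D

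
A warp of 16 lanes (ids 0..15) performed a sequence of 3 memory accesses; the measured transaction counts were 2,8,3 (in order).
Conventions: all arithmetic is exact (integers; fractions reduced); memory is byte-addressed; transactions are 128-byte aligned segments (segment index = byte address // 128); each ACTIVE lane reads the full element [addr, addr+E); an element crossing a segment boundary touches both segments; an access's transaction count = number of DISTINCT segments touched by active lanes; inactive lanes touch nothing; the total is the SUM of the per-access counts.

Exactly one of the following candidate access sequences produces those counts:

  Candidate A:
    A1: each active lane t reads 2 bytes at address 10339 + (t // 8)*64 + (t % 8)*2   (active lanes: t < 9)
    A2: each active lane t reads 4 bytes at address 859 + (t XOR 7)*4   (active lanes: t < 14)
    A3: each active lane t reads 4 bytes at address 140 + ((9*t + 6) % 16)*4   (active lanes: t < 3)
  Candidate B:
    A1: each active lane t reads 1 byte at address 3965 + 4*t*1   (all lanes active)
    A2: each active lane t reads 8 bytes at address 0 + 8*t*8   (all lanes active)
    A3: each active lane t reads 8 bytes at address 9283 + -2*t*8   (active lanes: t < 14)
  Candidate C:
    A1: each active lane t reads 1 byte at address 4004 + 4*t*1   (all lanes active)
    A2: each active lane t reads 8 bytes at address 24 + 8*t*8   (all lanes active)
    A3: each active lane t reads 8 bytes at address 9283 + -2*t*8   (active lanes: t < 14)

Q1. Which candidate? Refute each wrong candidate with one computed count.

A: A2 gives 2 transactions, not 8
C: A1 gives 1 transaction, not 2
B: all counts match (2,8,3)

Answer: B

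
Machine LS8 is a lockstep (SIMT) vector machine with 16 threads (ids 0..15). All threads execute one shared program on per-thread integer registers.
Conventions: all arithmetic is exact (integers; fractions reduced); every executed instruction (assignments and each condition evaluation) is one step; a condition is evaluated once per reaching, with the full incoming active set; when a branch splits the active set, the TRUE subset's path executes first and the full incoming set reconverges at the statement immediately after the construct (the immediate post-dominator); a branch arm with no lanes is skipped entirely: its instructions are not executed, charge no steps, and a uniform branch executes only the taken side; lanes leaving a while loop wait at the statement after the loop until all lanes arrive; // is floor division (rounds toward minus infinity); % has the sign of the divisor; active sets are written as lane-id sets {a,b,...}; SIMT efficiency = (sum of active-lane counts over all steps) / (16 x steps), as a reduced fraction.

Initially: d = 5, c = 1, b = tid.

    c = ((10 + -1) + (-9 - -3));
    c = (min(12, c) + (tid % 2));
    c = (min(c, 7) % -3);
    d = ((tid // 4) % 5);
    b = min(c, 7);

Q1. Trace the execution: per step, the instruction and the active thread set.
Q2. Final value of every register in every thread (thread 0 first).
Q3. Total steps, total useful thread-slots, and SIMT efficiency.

step 0: c <- ((10 + -1) + (-9 - -3)) {0,1,2,3,4,5,6,7,8,9,10,11,12,13,14,15}
step 1: c <- (min(12, c) + (tid % 2)) {0,1,2,3,4,5,6,7,8,9,10,11,12,13,14,15}
step 2: c <- (min(c, 7) % -3)        {0,1,2,3,4,5,6,7,8,9,10,11,12,13,14,15}
step 3: d <- ((tid // 4) % 5)        {0,1,2,3,4,5,6,7,8,9,10,11,12,13,14,15}
step 4: b <- min(c, 7)               {0,1,2,3,4,5,6,7,8,9,10,11,12,13,14,15}

Answer: 5 steps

d: 0,0,0,0,1,1,1,1,2,2,2,2,3,3,3,3
c: 0,-2,0,-2,0,-2,0,-2,0,-2,0,-2,0,-2,0,-2
b: 0,-2,0,-2,0,-2,0,-2,0,-2,0,-2,0,-2,0,-2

steps = 5; useful = 80; efficiency = 80/80 = 1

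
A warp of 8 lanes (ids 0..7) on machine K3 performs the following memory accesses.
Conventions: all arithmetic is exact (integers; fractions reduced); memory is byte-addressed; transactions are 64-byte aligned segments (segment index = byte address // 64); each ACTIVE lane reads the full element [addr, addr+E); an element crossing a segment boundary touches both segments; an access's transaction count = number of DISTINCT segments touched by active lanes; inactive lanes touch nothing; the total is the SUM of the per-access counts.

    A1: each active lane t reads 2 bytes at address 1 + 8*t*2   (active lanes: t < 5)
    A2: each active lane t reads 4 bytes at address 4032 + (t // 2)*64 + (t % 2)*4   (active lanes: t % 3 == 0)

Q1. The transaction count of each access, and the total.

A1: 2 transactions
A2: 3 transactions

Answer: 2,3; total 5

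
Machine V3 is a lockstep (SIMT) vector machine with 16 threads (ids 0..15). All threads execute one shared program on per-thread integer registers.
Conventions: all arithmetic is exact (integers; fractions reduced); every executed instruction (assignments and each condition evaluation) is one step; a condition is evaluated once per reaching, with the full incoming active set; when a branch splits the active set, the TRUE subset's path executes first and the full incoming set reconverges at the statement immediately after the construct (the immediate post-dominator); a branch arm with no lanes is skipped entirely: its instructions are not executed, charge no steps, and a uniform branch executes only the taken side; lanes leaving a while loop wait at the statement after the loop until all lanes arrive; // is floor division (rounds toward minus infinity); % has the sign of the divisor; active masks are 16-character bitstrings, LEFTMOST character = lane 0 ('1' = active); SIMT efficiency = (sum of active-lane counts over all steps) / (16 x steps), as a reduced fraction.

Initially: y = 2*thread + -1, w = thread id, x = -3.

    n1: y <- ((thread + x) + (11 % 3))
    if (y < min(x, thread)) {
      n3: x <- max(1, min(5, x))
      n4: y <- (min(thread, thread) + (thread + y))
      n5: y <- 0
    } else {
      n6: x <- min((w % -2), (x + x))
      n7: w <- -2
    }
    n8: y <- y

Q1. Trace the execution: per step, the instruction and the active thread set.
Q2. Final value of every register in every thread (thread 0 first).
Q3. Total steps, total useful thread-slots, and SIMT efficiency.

step 0: y <- ((thread + x) + (11 % 3)) 1111111111111111
step 1: eval (y < min(x, thread))    1111111111111111
step 2: x <- min((w % -2), (x + x))  1111111111111111
step 3: w <- -2                      1111111111111111
step 4: y <- y                       1111111111111111

Answer: 5 steps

y: -1,0,1,2,3,4,5,6,7,8,9,10,11,12,13,14
w: -2,-2,-2,-2,-2,-2,-2,-2,-2,-2,-2,-2,-2,-2,-2,-2
x: -6,-6,-6,-6,-6,-6,-6,-6,-6,-6,-6,-6,-6,-6,-6,-6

steps = 5; useful = 80; efficiency = 80/80 = 1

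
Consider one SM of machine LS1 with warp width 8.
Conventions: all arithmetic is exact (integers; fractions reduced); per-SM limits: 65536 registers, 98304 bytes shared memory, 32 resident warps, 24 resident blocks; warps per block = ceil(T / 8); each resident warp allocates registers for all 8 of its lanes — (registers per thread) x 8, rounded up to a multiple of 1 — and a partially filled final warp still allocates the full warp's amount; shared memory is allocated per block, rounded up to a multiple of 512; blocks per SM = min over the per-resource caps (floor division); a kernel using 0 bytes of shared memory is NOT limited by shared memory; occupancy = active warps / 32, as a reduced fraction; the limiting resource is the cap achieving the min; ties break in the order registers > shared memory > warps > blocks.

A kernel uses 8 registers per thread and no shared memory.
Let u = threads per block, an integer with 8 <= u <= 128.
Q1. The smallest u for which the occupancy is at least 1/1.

Answer: u = 9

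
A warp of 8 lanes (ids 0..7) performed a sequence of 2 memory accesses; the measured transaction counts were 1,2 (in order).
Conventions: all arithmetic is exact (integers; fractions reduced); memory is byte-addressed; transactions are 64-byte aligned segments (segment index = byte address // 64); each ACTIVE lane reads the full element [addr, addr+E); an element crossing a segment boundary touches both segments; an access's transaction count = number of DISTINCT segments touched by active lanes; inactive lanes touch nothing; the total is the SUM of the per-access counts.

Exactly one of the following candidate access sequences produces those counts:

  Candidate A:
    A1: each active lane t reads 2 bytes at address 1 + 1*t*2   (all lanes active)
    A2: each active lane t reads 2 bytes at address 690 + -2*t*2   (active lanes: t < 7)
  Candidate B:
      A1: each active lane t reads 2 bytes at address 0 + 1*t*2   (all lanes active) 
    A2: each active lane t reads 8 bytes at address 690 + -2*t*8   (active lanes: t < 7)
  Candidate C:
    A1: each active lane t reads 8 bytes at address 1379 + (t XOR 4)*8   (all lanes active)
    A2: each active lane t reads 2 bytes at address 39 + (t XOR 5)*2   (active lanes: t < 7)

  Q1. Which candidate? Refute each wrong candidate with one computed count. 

A: A2 gives 1 transaction, not 2
C: A1 gives 2 transactions, not 1
B: all counts match (1,2)

Answer: B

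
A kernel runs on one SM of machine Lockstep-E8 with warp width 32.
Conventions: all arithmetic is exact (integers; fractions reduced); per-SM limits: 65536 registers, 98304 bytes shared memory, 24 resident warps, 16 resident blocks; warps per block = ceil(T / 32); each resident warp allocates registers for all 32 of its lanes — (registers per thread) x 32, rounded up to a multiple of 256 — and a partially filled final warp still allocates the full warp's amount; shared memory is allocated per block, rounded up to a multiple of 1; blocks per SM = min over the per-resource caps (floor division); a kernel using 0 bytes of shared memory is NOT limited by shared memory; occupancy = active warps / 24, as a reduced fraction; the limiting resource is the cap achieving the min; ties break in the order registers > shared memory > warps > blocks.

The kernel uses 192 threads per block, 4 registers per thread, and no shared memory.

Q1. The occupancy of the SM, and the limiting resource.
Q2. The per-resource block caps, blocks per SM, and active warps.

Answer: occupancy 1, limited by warps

registers: 42 blocks
shared memory: no limit (kernel uses none)
warps: 4 blocks
blocks: 16 blocks

Answer: 4 blocks, 24 active warps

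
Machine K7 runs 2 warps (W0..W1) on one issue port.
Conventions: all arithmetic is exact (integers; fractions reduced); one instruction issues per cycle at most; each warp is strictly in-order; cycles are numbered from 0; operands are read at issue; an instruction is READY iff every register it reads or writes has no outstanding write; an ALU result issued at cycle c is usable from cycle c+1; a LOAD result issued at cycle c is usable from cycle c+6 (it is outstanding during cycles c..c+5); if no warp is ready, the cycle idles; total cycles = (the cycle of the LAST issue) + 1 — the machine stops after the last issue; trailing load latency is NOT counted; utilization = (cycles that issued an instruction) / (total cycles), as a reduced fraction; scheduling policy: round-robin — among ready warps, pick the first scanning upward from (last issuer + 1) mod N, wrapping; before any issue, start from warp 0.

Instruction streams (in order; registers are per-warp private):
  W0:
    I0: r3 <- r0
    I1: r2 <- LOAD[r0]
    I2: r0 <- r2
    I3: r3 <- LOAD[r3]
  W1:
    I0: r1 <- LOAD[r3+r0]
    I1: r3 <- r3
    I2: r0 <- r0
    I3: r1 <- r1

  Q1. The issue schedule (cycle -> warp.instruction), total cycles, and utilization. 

cycle 0: W0.I0
cycle 1: W1.I0
cycle 2: W0.I1
cycle 3: W1.I1
cycle 4: W1.I2
cycle 5: idle
cycle 6: idle
cycle 7: W1.I3
cycle 8: W0.I2
cycle 9: W0.I3

Answer: 10 cycles, utilization 4/5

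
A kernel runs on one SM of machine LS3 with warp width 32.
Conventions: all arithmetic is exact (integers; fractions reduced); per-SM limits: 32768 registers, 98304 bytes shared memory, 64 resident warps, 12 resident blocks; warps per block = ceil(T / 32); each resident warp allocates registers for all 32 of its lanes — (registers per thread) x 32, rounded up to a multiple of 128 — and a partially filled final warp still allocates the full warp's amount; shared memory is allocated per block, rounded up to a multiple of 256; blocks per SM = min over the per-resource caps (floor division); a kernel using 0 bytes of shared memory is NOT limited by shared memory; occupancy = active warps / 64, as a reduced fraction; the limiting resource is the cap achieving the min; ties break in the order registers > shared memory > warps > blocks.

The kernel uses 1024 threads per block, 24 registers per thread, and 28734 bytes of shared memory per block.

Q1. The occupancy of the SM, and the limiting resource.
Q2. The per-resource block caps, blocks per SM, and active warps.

Answer: occupancy 1/2, limited by registers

registers: 1 block
shared memory: 3 blocks
warps: 2 blocks
blocks: 12 blocks

Answer: 1 block, 32 active warps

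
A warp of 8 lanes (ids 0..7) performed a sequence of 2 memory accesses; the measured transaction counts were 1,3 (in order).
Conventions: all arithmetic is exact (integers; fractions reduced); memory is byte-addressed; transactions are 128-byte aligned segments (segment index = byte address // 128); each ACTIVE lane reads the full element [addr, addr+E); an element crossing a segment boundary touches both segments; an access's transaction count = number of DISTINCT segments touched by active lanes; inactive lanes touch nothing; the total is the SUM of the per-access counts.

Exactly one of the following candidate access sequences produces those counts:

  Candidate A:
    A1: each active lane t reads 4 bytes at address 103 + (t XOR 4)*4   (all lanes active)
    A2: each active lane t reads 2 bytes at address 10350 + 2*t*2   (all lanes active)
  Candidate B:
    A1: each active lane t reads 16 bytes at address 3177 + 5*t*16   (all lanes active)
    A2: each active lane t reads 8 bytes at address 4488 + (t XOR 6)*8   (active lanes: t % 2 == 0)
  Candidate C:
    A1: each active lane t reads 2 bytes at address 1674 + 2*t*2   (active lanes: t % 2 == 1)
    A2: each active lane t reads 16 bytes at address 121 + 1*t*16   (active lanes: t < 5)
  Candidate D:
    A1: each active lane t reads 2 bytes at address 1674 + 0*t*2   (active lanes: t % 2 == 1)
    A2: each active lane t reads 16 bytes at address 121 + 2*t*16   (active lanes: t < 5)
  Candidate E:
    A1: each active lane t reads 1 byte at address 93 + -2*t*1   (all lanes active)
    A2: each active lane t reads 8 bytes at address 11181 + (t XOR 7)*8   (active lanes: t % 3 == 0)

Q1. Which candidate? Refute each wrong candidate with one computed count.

A: A1 gives 2 transactions, not 1
B: A1 gives 6 transactions, not 1
C: A2 gives 2 transactions, not 3
E: A2 gives 1 transaction, not 3
D: all counts match (1,3)

Answer: D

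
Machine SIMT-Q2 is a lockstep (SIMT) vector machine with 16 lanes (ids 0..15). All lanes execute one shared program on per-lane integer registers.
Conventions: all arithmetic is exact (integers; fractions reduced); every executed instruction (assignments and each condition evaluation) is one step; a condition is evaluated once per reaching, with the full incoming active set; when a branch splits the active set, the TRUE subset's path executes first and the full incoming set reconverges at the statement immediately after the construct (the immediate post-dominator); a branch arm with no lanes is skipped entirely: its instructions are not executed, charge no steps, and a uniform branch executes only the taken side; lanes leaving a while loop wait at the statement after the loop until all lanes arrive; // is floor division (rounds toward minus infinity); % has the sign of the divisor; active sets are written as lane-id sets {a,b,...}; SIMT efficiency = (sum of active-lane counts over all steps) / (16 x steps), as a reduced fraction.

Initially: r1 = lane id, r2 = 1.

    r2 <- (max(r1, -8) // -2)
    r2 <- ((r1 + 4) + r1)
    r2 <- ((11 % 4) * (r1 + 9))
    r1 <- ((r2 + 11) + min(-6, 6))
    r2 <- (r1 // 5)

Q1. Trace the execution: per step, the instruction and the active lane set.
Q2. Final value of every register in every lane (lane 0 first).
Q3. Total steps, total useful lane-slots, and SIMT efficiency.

step 0: r2 <- (max(r1, -8) // -2)    {0,1,2,3,4,5,6,7,8,9,10,11,12,13,14,15}
step 1: r2 <- ((r1 + 4) + r1)        {0,1,2,3,4,5,6,7,8,9,10,11,12,13,14,15}
step 2: r2 <- ((11 % 4) * (r1 + 9))  {0,1,2,3,4,5,6,7,8,9,10,11,12,13,14,15}
step 3: r1 <- ((r2 + 11) + min(-6, 6)) {0,1,2,3,4,5,6,7,8,9,10,11,12,13,14,15}
step 4: r2 <- (r1 // 5)              {0,1,2,3,4,5,6,7,8,9,10,11,12,13,14,15}

Answer: 5 steps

r1: 32,35,38,41,44,47,50,53,56,59,62,65,68,71,74,77
r2: 6,7,7,8,8,9,10,10,11,11,12,13,13,14,14,15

steps = 5; useful = 80; efficiency = 80/80 = 1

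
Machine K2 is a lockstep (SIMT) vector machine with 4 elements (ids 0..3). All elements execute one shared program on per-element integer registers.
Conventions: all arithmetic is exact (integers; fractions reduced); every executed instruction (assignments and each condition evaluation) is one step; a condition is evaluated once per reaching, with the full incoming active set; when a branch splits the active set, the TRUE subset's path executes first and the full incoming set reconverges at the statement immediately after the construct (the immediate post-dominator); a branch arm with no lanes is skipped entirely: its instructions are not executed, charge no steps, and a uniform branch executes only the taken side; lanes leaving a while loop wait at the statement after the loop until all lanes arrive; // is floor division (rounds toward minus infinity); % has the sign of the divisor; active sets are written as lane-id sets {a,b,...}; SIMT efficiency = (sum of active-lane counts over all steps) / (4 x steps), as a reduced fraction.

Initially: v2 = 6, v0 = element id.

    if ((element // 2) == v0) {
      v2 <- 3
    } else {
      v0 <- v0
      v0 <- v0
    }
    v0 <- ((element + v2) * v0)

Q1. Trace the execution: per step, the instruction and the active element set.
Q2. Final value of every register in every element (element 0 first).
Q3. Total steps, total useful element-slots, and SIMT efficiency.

step 0: eval ((element // 2) == v0)  {0,1,2,3}
step 1: v2 <- 3                      {0}
step 2: v0 <- v0                     {1,2,3}
step 3: v0 <- v0                     {1,2,3}
step 4: v0 <- ((element + v2) * v0)  {0,1,2,3}

Answer: 5 steps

v2: 3,6,6,6
v0: 0,7,16,27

steps = 5; useful = 15; efficiency = 15/20 = 3/4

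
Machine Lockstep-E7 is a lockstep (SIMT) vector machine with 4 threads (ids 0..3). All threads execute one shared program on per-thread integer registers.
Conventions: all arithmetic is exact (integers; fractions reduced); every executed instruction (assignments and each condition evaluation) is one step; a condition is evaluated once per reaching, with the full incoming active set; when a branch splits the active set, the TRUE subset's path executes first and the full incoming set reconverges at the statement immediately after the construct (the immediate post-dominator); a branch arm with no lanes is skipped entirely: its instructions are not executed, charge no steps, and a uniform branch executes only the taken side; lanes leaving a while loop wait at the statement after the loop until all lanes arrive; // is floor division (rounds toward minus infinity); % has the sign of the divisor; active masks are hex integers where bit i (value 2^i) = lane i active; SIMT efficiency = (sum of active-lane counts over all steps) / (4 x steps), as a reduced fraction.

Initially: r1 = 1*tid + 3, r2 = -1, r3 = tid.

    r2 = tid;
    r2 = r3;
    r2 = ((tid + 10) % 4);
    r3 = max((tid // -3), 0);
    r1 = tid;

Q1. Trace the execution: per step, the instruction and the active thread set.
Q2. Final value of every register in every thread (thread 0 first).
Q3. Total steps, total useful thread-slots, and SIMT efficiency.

step 0: r2 <- tid                    0xf
step 1: r2 <- r3                     0xf
step 2: r2 <- ((tid + 10) % 4)       0xf
step 3: r3 <- max((tid // -3), 0)    0xf
step 4: r1 <- tid                    0xf

Answer: 5 steps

r1: 0,1,2,3
r2: 2,3,0,1
r3: 0,0,0,0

steps = 5; useful = 20; efficiency = 20/20 = 1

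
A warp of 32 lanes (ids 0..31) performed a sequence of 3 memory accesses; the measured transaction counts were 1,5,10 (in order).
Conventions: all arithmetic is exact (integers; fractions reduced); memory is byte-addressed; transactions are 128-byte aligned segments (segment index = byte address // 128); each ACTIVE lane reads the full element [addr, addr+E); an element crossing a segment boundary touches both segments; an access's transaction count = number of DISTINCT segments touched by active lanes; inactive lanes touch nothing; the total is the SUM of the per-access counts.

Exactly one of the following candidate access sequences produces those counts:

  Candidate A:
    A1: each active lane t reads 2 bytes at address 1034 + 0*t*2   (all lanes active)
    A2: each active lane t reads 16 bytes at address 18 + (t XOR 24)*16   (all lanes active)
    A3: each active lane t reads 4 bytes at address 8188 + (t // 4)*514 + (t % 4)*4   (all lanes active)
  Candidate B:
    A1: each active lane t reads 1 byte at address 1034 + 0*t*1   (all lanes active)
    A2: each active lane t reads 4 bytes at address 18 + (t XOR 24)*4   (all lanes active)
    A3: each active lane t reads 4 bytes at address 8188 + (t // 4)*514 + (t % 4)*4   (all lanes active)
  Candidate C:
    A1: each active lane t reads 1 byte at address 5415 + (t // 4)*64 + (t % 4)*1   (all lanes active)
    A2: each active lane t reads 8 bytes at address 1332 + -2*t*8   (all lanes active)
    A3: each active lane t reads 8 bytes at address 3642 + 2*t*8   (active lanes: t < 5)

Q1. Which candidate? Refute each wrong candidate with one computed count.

B: A2 gives 2 transactions, not 5
C: A1 gives 4 transactions, not 1
A: all counts match (1,5,10)

Answer: A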